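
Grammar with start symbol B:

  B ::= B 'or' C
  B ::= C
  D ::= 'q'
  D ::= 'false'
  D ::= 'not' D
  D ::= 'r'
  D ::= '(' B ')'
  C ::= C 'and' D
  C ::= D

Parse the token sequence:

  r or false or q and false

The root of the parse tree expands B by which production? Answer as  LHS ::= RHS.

B ::= B 'or' C

[B [B [B [C [D r]]] or [C [D false]]] or [C [C [D q]] and [D false]]]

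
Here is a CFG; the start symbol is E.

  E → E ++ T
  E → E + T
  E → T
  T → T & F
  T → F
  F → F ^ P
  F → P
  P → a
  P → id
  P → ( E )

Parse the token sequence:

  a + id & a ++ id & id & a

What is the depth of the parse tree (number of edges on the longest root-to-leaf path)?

[E [E [E [T [F [P a]]]] + [T [T [F [P id]]] & [F [P a]]]] ++ [T [T [T [F [P id]]] & [F [P id]]] & [F [P a]]]]

6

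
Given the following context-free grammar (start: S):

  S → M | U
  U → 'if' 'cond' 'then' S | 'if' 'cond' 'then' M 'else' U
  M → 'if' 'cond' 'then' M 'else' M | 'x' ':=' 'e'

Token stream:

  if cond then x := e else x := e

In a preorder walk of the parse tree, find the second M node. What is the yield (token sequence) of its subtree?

x := e

[S [M if cond then [M x := e] else [M x := e]]]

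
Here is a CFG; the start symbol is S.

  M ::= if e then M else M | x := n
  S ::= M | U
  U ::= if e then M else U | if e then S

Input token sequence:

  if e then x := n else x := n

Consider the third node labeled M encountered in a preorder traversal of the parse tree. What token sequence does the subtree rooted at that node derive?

x := n

[S [M if e then [M x := n] else [M x := n]]]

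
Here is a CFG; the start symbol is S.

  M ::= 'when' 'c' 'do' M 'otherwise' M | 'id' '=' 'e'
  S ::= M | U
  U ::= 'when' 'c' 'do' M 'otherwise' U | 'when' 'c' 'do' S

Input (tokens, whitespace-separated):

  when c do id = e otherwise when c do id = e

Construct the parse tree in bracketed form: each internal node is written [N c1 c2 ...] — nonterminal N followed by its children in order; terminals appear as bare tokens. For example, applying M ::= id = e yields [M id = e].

S
U
when c do M otherwise U
when c do id = e otherwise U
when c do id = e otherwise when c do S
when c do id = e otherwise when c do M
when c do id = e otherwise when c do id = e

[S [U when c do [M id = e] otherwise [U when c do [S [M id = e]]]]]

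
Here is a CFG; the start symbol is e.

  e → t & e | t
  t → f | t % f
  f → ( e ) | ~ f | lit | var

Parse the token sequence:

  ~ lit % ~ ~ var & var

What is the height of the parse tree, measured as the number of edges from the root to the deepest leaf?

[e [t [t [f ~ [f lit]]] % [f ~ [f ~ [f var]]]] & [e [t [f var]]]]

5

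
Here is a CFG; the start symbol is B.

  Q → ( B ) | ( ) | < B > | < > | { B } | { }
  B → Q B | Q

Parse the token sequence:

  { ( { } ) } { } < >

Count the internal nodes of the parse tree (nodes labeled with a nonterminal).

10

[B [Q { [B [Q ( [B [Q { }]] )]] }] [B [Q { }] [B [Q < >]]]]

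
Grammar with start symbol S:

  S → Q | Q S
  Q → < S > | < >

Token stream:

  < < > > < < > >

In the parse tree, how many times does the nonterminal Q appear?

4

[S [Q < [S [Q < >]] >] [S [Q < [S [Q < >]] >]]]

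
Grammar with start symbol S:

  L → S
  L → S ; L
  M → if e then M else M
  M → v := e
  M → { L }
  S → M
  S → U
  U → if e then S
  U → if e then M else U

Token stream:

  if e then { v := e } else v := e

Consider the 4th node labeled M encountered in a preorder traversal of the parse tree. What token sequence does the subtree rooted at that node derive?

[S [M if e then [M { [L [S [M v := e]]] }] else [M v := e]]]

v := e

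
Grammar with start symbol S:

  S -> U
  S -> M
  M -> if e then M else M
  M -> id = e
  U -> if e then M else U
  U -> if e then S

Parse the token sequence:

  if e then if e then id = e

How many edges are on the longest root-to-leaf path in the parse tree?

6

[S [U if e then [S [U if e then [S [M id = e]]]]]]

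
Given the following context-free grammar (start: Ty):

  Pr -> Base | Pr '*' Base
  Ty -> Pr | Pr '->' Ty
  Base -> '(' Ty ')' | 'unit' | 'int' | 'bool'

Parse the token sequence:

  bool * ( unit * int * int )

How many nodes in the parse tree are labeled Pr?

5

[Ty [Pr [Pr [Base bool]] * [Base ( [Ty [Pr [Pr [Pr [Base unit]] * [Base int]] * [Base int]]] )]]]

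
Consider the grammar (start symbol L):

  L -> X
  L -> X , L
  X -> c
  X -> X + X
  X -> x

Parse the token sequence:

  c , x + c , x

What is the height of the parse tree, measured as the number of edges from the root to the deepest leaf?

[L [X c] , [L [X [X x] + [X c]] , [L [X x]]]]

4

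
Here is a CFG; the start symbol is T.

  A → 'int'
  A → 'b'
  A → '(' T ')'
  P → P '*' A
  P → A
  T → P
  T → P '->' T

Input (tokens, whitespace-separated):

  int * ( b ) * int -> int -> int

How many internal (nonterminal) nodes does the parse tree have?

[T [P [P [P [A int]] * [A ( [T [P [A b]]] )]] * [A int]] -> [T [P [A int]] -> [T [P [A int]]]]]

16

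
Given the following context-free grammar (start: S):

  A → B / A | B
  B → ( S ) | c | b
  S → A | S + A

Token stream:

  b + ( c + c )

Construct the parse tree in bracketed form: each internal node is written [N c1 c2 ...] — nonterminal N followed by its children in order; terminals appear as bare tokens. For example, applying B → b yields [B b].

[S [S [A [B b]]] + [A [B ( [S [S [A [B c]]] + [A [B c]]] )]]]

S
S + A
A + A
B + A
b + A
b + B
b + ( S )
b + ( S + A )
b + ( A + A )
b + ( B + A )
b + ( c + A )
b + ( c + B )
b + ( c + c )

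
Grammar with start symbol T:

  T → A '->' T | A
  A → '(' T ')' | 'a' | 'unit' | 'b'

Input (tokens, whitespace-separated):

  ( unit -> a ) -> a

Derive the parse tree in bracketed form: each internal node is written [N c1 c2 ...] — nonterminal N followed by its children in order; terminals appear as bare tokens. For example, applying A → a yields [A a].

T
A -> T
( T ) -> T
( A -> T ) -> T
( unit -> T ) -> T
( unit -> A ) -> T
( unit -> a ) -> T
( unit -> a ) -> A
( unit -> a ) -> a

[T [A ( [T [A unit] -> [T [A a]]] )] -> [T [A a]]]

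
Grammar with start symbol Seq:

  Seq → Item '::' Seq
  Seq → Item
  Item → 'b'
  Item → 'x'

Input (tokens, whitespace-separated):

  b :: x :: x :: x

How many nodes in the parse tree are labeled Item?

[Seq [Item b] :: [Seq [Item x] :: [Seq [Item x] :: [Seq [Item x]]]]]

4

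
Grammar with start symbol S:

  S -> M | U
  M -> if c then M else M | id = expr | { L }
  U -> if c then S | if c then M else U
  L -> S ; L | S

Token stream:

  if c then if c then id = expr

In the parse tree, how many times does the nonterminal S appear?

3

[S [U if c then [S [U if c then [S [M id = expr]]]]]]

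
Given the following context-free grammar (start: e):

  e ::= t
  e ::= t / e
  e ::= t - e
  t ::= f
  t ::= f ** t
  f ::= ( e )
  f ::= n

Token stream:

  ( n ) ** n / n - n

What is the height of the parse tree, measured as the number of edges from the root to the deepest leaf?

[e [t [f ( [e [t [f n]]] )] ** [t [f n]]] / [e [t [f n]] - [e [t [f n]]]]]

6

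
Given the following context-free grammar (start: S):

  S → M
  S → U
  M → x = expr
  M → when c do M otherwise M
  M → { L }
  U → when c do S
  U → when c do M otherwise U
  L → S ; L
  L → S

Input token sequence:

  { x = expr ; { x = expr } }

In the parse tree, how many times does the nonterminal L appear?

3

[S [M { [L [S [M x = expr]] ; [L [S [M { [L [S [M x = expr]]] }]]]] }]]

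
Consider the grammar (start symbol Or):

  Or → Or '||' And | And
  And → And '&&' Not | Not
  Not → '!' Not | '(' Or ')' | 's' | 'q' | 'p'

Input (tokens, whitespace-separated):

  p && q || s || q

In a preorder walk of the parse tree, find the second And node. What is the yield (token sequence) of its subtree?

[Or [Or [Or [And [And [Not p]] && [Not q]]] || [And [Not s]]] || [And [Not q]]]

p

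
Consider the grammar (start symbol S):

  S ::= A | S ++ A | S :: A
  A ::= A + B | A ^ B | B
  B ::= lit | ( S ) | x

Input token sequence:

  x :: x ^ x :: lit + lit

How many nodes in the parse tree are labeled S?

3

[S [S [S [A [B x]]] :: [A [A [B x]] ^ [B x]]] :: [A [A [B lit]] + [B lit]]]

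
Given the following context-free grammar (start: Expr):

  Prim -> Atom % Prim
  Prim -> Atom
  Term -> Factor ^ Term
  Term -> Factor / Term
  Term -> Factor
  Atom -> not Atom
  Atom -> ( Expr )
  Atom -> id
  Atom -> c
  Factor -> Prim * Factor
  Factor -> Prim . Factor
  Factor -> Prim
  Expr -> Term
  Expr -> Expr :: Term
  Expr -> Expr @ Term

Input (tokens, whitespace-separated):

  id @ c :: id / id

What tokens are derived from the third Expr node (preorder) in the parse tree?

[Expr [Expr [Expr [Term [Factor [Prim [Atom id]]]]] @ [Term [Factor [Prim [Atom c]]]]] :: [Term [Factor [Prim [Atom id]]] / [Term [Factor [Prim [Atom id]]]]]]

id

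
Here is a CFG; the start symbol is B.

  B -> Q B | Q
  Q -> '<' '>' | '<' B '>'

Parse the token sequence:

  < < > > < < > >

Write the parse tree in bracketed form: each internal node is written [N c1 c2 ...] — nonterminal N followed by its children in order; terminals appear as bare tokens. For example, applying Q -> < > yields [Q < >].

[B [Q < [B [Q < >]] >] [B [Q < [B [Q < >]] >]]]

B
Q B
< B > B
< Q > B
< < > > B
< < > > Q
< < > > < B >
< < > > < Q >
< < > > < < > >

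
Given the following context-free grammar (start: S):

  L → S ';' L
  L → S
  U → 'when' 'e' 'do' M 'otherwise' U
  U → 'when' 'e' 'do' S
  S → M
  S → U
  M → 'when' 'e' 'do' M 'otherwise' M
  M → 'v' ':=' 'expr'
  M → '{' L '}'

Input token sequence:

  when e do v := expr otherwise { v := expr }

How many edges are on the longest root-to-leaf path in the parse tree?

6

[S [M when e do [M v := expr] otherwise [M { [L [S [M v := expr]]] }]]]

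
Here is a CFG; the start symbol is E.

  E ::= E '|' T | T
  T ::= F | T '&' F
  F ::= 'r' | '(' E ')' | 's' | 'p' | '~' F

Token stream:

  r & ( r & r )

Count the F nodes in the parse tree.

4

[E [T [T [F r]] & [F ( [E [T [T [F r]] & [F r]]] )]]]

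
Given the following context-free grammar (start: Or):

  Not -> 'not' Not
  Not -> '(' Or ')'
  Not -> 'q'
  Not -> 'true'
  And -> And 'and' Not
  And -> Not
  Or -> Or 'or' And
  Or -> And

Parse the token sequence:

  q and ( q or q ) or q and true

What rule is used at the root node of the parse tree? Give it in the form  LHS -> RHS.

[Or [Or [And [And [Not q]] and [Not ( [Or [Or [And [Not q]]] or [And [Not q]]] )]]] or [And [And [Not q]] and [Not true]]]

Or -> Or 'or' And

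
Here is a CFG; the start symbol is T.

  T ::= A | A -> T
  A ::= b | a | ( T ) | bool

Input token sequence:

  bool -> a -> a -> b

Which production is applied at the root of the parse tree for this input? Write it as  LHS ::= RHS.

T ::= A -> T

[T [A bool] -> [T [A a] -> [T [A a] -> [T [A b]]]]]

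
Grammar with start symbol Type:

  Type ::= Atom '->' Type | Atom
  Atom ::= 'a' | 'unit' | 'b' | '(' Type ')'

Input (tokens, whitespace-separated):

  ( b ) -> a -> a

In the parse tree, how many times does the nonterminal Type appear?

4

[Type [Atom ( [Type [Atom b]] )] -> [Type [Atom a] -> [Type [Atom a]]]]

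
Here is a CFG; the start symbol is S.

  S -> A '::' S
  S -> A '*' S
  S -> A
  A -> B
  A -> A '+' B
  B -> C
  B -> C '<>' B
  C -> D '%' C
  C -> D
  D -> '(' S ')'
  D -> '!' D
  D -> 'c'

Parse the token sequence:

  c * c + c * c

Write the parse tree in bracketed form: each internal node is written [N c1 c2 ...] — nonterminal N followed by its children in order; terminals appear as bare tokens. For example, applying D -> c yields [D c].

S
A * S
B * S
C * S
D * S
c * S
c * A * S
c * A + B * S
c * B + B * S
c * C + B * S
c * D + B * S
c * c + B * S
c * c + C * S
c * c + D * S
c * c + c * S
c * c + c * A
c * c + c * B
c * c + c * C
c * c + c * D
c * c + c * c

[S [A [B [C [D c]]]] * [S [A [A [B [C [D c]]]] + [B [C [D c]]]] * [S [A [B [C [D c]]]]]]]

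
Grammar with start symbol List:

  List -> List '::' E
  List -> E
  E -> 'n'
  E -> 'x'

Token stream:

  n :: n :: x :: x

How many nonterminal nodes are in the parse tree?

8

[List [List [List [List [E n]] :: [E n]] :: [E x]] :: [E x]]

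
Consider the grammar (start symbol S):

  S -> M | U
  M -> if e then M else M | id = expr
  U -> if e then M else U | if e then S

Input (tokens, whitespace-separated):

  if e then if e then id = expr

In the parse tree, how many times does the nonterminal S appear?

3

[S [U if e then [S [U if e then [S [M id = expr]]]]]]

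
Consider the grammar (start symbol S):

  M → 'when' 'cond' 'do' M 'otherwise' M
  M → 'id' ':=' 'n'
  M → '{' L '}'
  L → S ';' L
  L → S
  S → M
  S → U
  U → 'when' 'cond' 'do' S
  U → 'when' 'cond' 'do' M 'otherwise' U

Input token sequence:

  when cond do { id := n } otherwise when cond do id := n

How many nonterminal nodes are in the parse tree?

[S [U when cond do [M { [L [S [M id := n]]] }] otherwise [U when cond do [S [M id := n]]]]]

9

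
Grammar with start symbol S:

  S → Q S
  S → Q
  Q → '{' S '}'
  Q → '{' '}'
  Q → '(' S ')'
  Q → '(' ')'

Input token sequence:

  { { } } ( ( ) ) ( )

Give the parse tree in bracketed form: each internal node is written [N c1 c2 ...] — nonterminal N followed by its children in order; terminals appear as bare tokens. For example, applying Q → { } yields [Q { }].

S
Q S
{ S } S
{ Q } S
{ { } } S
{ { } } Q S
{ { } } ( S ) S
{ { } } ( Q ) S
{ { } } ( ( ) ) S
{ { } } ( ( ) ) Q
{ { } } ( ( ) ) ( )

[S [Q { [S [Q { }]] }] [S [Q ( [S [Q ( )]] )] [S [Q ( )]]]]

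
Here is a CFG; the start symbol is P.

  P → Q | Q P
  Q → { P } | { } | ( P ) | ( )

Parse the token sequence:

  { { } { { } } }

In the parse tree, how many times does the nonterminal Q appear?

[P [Q { [P [Q { }] [P [Q { [P [Q { }]] }]]] }]]

4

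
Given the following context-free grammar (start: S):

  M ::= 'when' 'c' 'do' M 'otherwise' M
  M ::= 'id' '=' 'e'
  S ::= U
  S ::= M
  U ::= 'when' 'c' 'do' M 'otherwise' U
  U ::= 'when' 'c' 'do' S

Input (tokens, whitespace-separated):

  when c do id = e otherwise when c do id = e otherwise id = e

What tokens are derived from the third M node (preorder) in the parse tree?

when c do id = e otherwise id = e

[S [M when c do [M id = e] otherwise [M when c do [M id = e] otherwise [M id = e]]]]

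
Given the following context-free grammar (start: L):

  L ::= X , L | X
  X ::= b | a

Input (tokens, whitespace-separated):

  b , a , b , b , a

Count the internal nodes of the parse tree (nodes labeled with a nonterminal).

10

[L [X b] , [L [X a] , [L [X b] , [L [X b] , [L [X a]]]]]]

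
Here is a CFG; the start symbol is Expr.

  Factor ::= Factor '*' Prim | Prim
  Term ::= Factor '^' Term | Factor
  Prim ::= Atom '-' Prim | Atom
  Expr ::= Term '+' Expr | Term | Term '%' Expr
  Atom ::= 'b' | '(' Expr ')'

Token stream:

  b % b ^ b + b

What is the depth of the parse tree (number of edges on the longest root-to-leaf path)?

7

[Expr [Term [Factor [Prim [Atom b]]]] % [Expr [Term [Factor [Prim [Atom b]]] ^ [Term [Factor [Prim [Atom b]]]]] + [Expr [Term [Factor [Prim [Atom b]]]]]]]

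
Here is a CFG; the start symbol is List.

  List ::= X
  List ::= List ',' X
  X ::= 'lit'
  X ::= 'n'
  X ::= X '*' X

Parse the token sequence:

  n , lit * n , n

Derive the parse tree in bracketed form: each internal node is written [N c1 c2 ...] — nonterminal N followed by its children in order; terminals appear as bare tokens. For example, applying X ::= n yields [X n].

[List [List [List [X n]] , [X [X lit] * [X n]]] , [X n]]

List
List , X
List , X , X
X , X , X
n , X , X
n , X * X , X
n , lit * X , X
n , lit * n , X
n , lit * n , n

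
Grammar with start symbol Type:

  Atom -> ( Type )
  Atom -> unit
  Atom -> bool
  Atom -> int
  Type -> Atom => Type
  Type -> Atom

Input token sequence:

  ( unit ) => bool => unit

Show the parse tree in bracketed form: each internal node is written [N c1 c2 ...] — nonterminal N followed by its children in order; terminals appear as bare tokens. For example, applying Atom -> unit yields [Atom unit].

[Type [Atom ( [Type [Atom unit]] )] => [Type [Atom bool] => [Type [Atom unit]]]]

Type
Atom => Type
( Type ) => Type
( Atom ) => Type
( unit ) => Type
( unit ) => Atom => Type
( unit ) => bool => Type
( unit ) => bool => Atom
( unit ) => bool => unit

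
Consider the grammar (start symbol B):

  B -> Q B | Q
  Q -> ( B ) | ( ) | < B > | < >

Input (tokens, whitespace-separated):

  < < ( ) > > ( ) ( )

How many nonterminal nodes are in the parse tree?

[B [Q < [B [Q < [B [Q ( )]] >]] >] [B [Q ( )] [B [Q ( )]]]]

10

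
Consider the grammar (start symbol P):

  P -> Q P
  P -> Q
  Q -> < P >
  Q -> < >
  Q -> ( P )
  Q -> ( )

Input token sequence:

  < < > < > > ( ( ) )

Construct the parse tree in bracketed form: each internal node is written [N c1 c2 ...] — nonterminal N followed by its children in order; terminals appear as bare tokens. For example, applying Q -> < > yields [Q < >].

[P [Q < [P [Q < >] [P [Q < >]]] >] [P [Q ( [P [Q ( )]] )]]]

P
Q P
< P > P
< Q P > P
< < > P > P
< < > Q > P
< < > < > > P
< < > < > > Q
< < > < > > ( P )
< < > < > > ( Q )
< < > < > > ( ( ) )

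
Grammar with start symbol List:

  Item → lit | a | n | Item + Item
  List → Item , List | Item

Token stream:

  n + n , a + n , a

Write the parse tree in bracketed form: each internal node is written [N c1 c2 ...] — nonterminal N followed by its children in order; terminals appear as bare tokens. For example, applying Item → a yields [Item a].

[List [Item [Item n] + [Item n]] , [List [Item [Item a] + [Item n]] , [List [Item a]]]]

List
Item , List
Item + Item , List
n + Item , List
n + n , List
n + n , Item , List
n + n , Item + Item , List
n + n , a + Item , List
n + n , a + n , List
n + n , a + n , Item
n + n , a + n , a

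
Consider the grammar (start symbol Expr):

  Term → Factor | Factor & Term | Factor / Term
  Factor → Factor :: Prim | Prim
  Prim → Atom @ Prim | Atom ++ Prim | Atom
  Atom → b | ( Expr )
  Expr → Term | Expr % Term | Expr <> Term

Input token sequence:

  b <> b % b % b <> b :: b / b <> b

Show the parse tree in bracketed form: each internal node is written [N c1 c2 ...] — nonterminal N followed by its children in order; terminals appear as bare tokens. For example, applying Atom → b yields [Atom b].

[Expr [Expr [Expr [Expr [Expr [Expr [Term [Factor [Prim [Atom b]]]]] <> [Term [Factor [Prim [Atom b]]]]] % [Term [Factor [Prim [Atom b]]]]] % [Term [Factor [Prim [Atom b]]]]] <> [Term [Factor [Factor [Prim [Atom b]]] :: [Prim [Atom b]]] / [Term [Factor [Prim [Atom b]]]]]] <> [Term [Factor [Prim [Atom b]]]]]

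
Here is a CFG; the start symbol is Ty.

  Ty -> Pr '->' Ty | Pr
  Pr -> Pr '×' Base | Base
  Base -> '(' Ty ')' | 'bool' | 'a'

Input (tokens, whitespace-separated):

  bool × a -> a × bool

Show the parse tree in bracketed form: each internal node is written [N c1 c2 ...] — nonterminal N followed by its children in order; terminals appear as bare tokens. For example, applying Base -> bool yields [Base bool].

Ty
Pr -> Ty
Pr × Base -> Ty
Base × Base -> Ty
bool × Base -> Ty
bool × a -> Ty
bool × a -> Pr
bool × a -> Pr × Base
bool × a -> Base × Base
bool × a -> a × Base
bool × a -> a × bool

[Ty [Pr [Pr [Base bool]] × [Base a]] -> [Ty [Pr [Pr [Base a]] × [Base bool]]]]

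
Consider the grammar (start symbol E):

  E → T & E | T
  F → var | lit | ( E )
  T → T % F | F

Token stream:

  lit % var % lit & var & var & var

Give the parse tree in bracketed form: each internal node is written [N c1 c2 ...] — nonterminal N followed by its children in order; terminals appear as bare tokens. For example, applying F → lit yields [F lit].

E
T & E
T % F & E
T % F % F & E
F % F % F & E
lit % F % F & E
lit % var % F & E
lit % var % lit & E
lit % var % lit & T & E
lit % var % lit & F & E
lit % var % lit & var & E
lit % var % lit & var & T & E
lit % var % lit & var & F & E
lit % var % lit & var & var & E
lit % var % lit & var & var & T
lit % var % lit & var & var & F
lit % var % lit & var & var & var

[E [T [T [T [F lit]] % [F var]] % [F lit]] & [E [T [F var]] & [E [T [F var]] & [E [T [F var]]]]]]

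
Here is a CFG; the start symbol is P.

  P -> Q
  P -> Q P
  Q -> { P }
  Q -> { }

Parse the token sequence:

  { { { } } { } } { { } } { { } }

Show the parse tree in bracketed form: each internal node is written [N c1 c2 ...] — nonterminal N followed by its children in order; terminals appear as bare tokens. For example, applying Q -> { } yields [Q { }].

[P [Q { [P [Q { [P [Q { }]] }] [P [Q { }]]] }] [P [Q { [P [Q { }]] }] [P [Q { [P [Q { }]] }]]]]

P
Q P
{ P } P
{ Q P } P
{ { P } P } P
{ { Q } P } P
{ { { } } P } P
{ { { } } Q } P
{ { { } } { } } P
{ { { } } { } } Q P
{ { { } } { } } { P } P
{ { { } } { } } { Q } P
{ { { } } { } } { { } } P
{ { { } } { } } { { } } Q
{ { { } } { } } { { } } { P }
{ { { } } { } } { { } } { Q }
{ { { } } { } } { { } } { { } }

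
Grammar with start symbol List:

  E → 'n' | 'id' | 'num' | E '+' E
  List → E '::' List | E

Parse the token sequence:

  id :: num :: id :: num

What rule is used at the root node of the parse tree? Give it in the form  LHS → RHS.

List → E '::' List

[List [E id] :: [List [E num] :: [List [E id] :: [List [E num]]]]]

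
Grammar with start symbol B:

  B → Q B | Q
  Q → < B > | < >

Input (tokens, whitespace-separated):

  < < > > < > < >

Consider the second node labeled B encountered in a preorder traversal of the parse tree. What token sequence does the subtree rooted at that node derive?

< >

[B [Q < [B [Q < >]] >] [B [Q < >] [B [Q < >]]]]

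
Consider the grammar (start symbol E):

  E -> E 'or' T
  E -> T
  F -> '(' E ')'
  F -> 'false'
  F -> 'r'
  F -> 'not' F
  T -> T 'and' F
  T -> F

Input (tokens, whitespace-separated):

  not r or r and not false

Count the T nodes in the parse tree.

3

[E [E [T [F not [F r]]]] or [T [T [F r]] and [F not [F false]]]]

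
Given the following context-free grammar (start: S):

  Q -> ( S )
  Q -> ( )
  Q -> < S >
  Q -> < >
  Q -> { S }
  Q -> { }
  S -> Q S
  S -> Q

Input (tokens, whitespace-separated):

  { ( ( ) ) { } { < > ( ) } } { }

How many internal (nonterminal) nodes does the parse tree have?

[S [Q { [S [Q ( [S [Q ( )]] )] [S [Q { }] [S [Q { [S [Q < >] [S [Q ( )]]] }]]]] }] [S [Q { }]]]

16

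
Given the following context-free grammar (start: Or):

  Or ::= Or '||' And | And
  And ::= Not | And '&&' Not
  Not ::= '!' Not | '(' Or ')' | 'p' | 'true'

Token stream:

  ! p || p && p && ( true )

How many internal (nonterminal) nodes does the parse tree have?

14

[Or [Or [And [Not ! [Not p]]]] || [And [And [And [Not p]] && [Not p]] && [Not ( [Or [And [Not true]]] )]]]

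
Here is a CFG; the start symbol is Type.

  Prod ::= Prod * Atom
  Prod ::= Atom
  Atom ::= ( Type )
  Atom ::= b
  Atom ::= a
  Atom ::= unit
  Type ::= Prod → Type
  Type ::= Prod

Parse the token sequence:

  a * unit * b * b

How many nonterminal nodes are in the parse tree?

9

[Type [Prod [Prod [Prod [Prod [Atom a]] * [Atom unit]] * [Atom b]] * [Atom b]]]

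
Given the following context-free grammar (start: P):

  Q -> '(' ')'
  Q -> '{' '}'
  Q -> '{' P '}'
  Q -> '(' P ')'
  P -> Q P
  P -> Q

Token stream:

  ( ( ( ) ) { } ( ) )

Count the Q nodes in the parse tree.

5

[P [Q ( [P [Q ( [P [Q ( )]] )] [P [Q { }] [P [Q ( )]]]] )]]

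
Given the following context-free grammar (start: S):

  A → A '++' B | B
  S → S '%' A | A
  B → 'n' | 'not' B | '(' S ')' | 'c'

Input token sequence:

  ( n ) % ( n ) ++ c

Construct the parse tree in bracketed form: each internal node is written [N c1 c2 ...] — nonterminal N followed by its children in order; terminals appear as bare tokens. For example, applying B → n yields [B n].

S
S % A
A % A
B % A
( S ) % A
( A ) % A
( B ) % A
( n ) % A
( n ) % A ++ B
( n ) % B ++ B
( n ) % ( S ) ++ B
( n ) % ( A ) ++ B
( n ) % ( B ) ++ B
( n ) % ( n ) ++ B
( n ) % ( n ) ++ c

[S [S [A [B ( [S [A [B n]]] )]]] % [A [A [B ( [S [A [B n]]] )]] ++ [B c]]]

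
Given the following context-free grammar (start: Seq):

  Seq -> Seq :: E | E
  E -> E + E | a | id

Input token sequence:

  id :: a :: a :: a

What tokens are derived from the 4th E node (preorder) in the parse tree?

[Seq [Seq [Seq [Seq [E id]] :: [E a]] :: [E a]] :: [E a]]

a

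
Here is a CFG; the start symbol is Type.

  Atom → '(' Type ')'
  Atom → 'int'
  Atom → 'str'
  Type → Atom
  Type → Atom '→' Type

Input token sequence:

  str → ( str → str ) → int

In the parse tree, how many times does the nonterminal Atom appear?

5

[Type [Atom str] → [Type [Atom ( [Type [Atom str] → [Type [Atom str]]] )] → [Type [Atom int]]]]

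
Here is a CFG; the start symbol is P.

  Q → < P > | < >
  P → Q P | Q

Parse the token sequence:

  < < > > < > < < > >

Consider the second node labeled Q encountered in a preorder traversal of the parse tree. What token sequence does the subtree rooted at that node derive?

< >

[P [Q < [P [Q < >]] >] [P [Q < >] [P [Q < [P [Q < >]] >]]]]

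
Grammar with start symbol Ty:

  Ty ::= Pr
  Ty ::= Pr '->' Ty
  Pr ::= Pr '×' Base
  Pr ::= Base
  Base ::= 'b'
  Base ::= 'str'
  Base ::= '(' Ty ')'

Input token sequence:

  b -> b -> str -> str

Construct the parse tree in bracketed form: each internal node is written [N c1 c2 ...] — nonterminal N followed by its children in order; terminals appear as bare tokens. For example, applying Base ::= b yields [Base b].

Ty
Pr -> Ty
Base -> Ty
b -> Ty
b -> Pr -> Ty
b -> Base -> Ty
b -> b -> Ty
b -> b -> Pr -> Ty
b -> b -> Base -> Ty
b -> b -> str -> Ty
b -> b -> str -> Pr
b -> b -> str -> Base
b -> b -> str -> str

[Ty [Pr [Base b]] -> [Ty [Pr [Base b]] -> [Ty [Pr [Base str]] -> [Ty [Pr [Base str]]]]]]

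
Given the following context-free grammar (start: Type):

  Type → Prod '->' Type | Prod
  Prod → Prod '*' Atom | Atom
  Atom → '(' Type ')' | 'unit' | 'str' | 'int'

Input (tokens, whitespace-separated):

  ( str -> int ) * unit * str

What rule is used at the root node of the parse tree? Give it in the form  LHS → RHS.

[Type [Prod [Prod [Prod [Atom ( [Type [Prod [Atom str]] -> [Type [Prod [Atom int]]]] )]] * [Atom unit]] * [Atom str]]]

Type → Prod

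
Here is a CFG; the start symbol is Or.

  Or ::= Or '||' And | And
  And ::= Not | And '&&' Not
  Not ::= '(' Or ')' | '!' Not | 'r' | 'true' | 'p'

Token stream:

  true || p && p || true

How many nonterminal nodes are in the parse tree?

[Or [Or [Or [And [Not true]]] || [And [And [Not p]] && [Not p]]] || [And [Not true]]]

11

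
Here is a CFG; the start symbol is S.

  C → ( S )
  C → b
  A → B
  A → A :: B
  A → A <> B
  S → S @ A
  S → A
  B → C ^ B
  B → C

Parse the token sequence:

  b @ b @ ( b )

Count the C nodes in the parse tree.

4

[S [S [S [A [B [C b]]]] @ [A [B [C b]]]] @ [A [B [C ( [S [A [B [C b]]]] )]]]]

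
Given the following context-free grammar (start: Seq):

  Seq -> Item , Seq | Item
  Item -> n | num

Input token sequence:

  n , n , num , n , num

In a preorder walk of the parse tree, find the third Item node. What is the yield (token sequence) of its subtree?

[Seq [Item n] , [Seq [Item n] , [Seq [Item num] , [Seq [Item n] , [Seq [Item num]]]]]]

num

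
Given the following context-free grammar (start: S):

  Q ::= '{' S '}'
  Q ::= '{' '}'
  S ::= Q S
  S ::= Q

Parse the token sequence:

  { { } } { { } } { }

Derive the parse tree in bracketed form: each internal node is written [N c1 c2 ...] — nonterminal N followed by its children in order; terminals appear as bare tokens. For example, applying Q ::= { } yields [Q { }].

[S [Q { [S [Q { }]] }] [S [Q { [S [Q { }]] }] [S [Q { }]]]]

S
Q S
{ S } S
{ Q } S
{ { } } S
{ { } } Q S
{ { } } { S } S
{ { } } { Q } S
{ { } } { { } } S
{ { } } { { } } Q
{ { } } { { } } { }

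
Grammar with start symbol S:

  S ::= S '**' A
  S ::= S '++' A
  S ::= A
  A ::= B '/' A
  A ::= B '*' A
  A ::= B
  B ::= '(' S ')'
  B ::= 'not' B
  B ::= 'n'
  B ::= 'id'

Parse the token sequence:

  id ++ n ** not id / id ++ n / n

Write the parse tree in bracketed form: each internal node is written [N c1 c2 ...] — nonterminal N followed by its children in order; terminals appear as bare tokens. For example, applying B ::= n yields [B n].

[S [S [S [S [A [B id]]] ++ [A [B n]]] ** [A [B not [B id]] / [A [B id]]]] ++ [A [B n] / [A [B n]]]]

S
S ++ A
S ** A ++ A
S ++ A ** A ++ A
A ++ A ** A ++ A
B ++ A ** A ++ A
id ++ A ** A ++ A
id ++ B ** A ++ A
id ++ n ** A ++ A
id ++ n ** B / A ++ A
id ++ n ** not B / A ++ A
id ++ n ** not id / A ++ A
id ++ n ** not id / B ++ A
id ++ n ** not id / id ++ A
id ++ n ** not id / id ++ B / A
id ++ n ** not id / id ++ n / A
id ++ n ** not id / id ++ n / B
id ++ n ** not id / id ++ n / n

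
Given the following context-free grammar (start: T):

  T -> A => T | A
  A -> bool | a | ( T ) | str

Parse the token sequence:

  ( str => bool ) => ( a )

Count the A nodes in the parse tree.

[T [A ( [T [A str] => [T [A bool]]] )] => [T [A ( [T [A a]] )]]]

5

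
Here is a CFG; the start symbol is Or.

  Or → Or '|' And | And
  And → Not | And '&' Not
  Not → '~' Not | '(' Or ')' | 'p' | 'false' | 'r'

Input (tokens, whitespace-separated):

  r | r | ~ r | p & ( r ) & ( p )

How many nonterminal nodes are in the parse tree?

[Or [Or [Or [Or [And [Not r]]] | [And [Not r]]] | [And [Not ~ [Not r]]]] | [And [And [And [Not p]] & [Not ( [Or [And [Not r]]] )]] & [Not ( [Or [And [Not p]]] )]]]

23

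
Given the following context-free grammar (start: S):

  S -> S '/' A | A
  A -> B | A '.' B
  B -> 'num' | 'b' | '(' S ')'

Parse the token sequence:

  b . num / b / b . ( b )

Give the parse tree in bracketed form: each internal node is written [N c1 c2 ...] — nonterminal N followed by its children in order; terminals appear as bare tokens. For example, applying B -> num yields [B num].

[S [S [S [A [A [B b]] . [B num]]] / [A [B b]]] / [A [A [B b]] . [B ( [S [A [B b]]] )]]]

S
S / A
S / A / A
A / A / A
A . B / A / A
B . B / A / A
b . B / A / A
b . num / A / A
b . num / B / A
b . num / b / A
b . num / b / A . B
b . num / b / B . B
b . num / b / b . B
b . num / b / b . ( S )
b . num / b / b . ( A )
b . num / b / b . ( B )
b . num / b / b . ( b )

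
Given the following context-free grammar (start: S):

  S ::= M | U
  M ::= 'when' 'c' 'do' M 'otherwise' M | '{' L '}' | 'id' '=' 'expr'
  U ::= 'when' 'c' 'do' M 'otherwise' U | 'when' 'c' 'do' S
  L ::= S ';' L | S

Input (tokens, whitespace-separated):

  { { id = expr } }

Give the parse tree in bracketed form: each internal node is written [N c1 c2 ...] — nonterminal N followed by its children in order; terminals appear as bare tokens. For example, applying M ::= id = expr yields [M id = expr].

S
M
{ L }
{ S }
{ M }
{ { L } }
{ { S } }
{ { M } }
{ { id = expr } }

[S [M { [L [S [M { [L [S [M id = expr]]] }]]] }]]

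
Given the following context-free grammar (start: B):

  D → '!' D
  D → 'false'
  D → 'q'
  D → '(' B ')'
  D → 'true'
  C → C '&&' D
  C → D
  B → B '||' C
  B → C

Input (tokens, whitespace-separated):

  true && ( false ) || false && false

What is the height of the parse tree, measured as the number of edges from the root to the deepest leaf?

7

[B [B [C [C [D true]] && [D ( [B [C [D false]]] )]]] || [C [C [D false]] && [D false]]]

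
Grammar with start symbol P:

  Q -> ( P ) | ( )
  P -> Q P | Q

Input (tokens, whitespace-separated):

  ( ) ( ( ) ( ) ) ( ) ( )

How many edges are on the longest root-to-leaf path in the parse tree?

[P [Q ( )] [P [Q ( [P [Q ( )] [P [Q ( )]]] )] [P [Q ( )] [P [Q ( )]]]]]

6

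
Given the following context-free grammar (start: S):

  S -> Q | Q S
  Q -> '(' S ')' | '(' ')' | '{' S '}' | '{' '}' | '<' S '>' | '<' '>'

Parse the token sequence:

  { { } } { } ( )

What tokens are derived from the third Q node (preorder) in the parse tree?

[S [Q { [S [Q { }]] }] [S [Q { }] [S [Q ( )]]]]

{ }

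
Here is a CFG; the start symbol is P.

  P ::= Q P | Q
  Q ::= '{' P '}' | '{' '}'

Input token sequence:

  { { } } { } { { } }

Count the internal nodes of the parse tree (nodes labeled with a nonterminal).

[P [Q { [P [Q { }]] }] [P [Q { }] [P [Q { [P [Q { }]] }]]]]

10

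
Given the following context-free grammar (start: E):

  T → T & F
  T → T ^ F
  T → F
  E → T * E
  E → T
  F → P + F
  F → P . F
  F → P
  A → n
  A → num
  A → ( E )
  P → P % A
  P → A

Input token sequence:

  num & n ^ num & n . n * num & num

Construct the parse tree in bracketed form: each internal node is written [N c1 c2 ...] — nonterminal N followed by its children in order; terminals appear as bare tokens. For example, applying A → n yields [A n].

[E [T [T [T [T [F [P [A num]]]] & [F [P [A n]]]] ^ [F [P [A num]]]] & [F [P [A n]] . [F [P [A n]]]]] * [E [T [T [F [P [A num]]]] & [F [P [A num]]]]]]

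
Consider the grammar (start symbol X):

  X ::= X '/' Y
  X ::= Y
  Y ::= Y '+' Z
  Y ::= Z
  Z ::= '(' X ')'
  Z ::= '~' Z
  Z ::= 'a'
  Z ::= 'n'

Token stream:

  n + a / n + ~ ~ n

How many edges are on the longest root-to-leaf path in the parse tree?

[X [X [Y [Y [Z n]] + [Z a]]] / [Y [Y [Z n]] + [Z ~ [Z ~ [Z n]]]]]

5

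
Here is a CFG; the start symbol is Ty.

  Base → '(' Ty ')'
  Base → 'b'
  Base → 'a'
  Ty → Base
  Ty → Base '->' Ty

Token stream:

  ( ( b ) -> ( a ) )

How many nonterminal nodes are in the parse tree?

[Ty [Base ( [Ty [Base ( [Ty [Base b]] )] -> [Ty [Base ( [Ty [Base a]] )]]] )]]

10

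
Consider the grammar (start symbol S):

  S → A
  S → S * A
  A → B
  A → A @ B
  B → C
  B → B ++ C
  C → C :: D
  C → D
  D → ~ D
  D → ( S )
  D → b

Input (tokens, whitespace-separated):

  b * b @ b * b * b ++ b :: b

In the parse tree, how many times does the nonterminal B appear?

6

[S [S [S [S [A [B [C [D b]]]]] * [A [A [B [C [D b]]]] @ [B [C [D b]]]]] * [A [B [C [D b]]]]] * [A [B [B [C [D b]]] ++ [C [C [D b]] :: [D b]]]]]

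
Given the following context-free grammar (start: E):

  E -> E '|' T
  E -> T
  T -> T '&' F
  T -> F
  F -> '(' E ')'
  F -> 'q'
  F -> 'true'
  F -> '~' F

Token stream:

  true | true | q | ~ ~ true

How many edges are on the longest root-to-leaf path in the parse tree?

6

[E [E [E [E [T [F true]]] | [T [F true]]] | [T [F q]]] | [T [F ~ [F ~ [F true]]]]]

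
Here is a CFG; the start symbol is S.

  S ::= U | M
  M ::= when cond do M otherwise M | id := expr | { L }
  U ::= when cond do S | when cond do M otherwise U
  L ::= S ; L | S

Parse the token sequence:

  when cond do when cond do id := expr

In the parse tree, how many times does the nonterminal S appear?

3

[S [U when cond do [S [U when cond do [S [M id := expr]]]]]]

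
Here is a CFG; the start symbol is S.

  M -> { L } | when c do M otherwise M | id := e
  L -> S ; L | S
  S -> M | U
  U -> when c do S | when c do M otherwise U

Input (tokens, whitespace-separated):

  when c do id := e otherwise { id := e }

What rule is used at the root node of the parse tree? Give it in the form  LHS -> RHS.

[S [M when c do [M id := e] otherwise [M { [L [S [M id := e]]] }]]]

S -> M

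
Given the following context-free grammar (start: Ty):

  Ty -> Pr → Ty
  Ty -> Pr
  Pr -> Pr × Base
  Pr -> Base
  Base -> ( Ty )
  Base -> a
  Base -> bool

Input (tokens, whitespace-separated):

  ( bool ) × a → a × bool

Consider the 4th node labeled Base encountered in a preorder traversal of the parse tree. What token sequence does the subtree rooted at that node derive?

a

[Ty [Pr [Pr [Base ( [Ty [Pr [Base bool]]] )]] × [Base a]] → [Ty [Pr [Pr [Base a]] × [Base bool]]]]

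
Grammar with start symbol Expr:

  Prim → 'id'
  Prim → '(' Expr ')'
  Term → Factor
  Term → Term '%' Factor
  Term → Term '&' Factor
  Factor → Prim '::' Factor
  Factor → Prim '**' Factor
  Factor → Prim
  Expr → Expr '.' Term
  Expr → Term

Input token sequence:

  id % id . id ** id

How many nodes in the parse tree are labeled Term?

[Expr [Expr [Term [Term [Factor [Prim id]]] % [Factor [Prim id]]]] . [Term [Factor [Prim id] ** [Factor [Prim id]]]]]

3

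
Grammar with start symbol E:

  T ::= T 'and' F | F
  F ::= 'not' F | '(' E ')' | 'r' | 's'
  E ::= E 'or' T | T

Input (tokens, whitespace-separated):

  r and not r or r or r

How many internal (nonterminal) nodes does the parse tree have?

[E [E [E [T [T [F r]] and [F not [F r]]]] or [T [F r]]] or [T [F r]]]

12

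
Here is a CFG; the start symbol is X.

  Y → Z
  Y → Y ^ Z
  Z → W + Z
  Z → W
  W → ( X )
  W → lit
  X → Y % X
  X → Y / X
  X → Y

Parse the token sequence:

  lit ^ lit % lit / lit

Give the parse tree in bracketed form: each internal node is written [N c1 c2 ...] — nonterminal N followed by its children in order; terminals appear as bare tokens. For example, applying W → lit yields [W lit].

[X [Y [Y [Z [W lit]]] ^ [Z [W lit]]] % [X [Y [Z [W lit]]] / [X [Y [Z [W lit]]]]]]

X
Y % X
Y ^ Z % X
Z ^ Z % X
W ^ Z % X
lit ^ Z % X
lit ^ W % X
lit ^ lit % X
lit ^ lit % Y / X
lit ^ lit % Z / X
lit ^ lit % W / X
lit ^ lit % lit / X
lit ^ lit % lit / Y
lit ^ lit % lit / Z
lit ^ lit % lit / W
lit ^ lit % lit / lit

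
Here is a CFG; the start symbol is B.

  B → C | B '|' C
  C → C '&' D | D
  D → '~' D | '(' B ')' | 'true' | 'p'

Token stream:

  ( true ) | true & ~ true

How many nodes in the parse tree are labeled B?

3

[B [B [C [D ( [B [C [D true]]] )]]] | [C [C [D true]] & [D ~ [D true]]]]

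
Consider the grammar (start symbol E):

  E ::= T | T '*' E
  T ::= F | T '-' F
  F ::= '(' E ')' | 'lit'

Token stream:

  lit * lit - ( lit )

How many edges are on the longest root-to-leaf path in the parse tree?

[E [T [F lit]] * [E [T [T [F lit]] - [F ( [E [T [F lit]]] )]]]]

7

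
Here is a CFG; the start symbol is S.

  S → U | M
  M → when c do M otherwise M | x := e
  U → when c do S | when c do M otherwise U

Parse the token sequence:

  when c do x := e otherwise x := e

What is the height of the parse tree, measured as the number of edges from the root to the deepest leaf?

[S [M when c do [M x := e] otherwise [M x := e]]]

3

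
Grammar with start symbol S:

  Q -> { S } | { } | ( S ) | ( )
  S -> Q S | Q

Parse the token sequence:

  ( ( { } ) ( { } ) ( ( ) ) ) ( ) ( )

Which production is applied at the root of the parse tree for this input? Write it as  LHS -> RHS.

S -> Q S

[S [Q ( [S [Q ( [S [Q { }]] )] [S [Q ( [S [Q { }]] )] [S [Q ( [S [Q ( )]] )]]]] )] [S [Q ( )] [S [Q ( )]]]]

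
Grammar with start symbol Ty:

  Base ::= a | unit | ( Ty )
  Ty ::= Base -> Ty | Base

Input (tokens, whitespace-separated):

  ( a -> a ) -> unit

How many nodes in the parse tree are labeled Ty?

4

[Ty [Base ( [Ty [Base a] -> [Ty [Base a]]] )] -> [Ty [Base unit]]]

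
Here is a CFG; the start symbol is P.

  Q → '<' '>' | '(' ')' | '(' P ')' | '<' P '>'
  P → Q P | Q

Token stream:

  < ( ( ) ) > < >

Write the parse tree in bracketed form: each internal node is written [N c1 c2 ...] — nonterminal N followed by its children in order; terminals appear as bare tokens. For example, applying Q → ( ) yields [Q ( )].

[P [Q < [P [Q ( [P [Q ( )]] )]] >] [P [Q < >]]]

P
Q P
< P > P
< Q > P
< ( P ) > P
< ( Q ) > P
< ( ( ) ) > P
< ( ( ) ) > Q
< ( ( ) ) > < >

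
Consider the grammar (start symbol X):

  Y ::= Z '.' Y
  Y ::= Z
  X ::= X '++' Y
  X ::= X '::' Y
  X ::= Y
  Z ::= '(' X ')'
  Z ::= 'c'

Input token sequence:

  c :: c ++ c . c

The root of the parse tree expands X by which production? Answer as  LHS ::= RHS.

X ::= X '++' Y

[X [X [X [Y [Z c]]] :: [Y [Z c]]] ++ [Y [Z c] . [Y [Z c]]]]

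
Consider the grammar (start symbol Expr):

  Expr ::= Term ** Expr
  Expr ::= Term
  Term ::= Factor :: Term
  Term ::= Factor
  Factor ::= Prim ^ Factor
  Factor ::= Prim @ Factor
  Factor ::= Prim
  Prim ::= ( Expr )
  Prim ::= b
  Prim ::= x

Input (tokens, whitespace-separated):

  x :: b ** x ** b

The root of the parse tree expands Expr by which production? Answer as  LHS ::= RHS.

[Expr [Term [Factor [Prim x]] :: [Term [Factor [Prim b]]]] ** [Expr [Term [Factor [Prim x]]] ** [Expr [Term [Factor [Prim b]]]]]]

Expr ::= Term ** Expr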